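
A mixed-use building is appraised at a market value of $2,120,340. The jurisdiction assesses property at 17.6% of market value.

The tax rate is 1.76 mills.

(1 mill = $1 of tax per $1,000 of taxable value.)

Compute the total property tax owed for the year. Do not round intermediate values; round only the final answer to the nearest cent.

Assessed value = $2,120,340 × 0.176 = $373,179.84
Tax = $373,179.84 × 0.00176 = $656.7965184

$656.80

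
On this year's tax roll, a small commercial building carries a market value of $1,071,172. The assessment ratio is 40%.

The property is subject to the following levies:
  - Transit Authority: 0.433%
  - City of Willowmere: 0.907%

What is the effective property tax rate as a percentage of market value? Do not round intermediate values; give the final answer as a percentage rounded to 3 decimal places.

Assessed value = $1,071,172 × 0.4 = $428,468.8
Transit Authority: $428,468.8 × 0.00433 = $1,855.269904
City of Willowmere: $428,468.8 × 0.00907 = $3,886.212016
Total tax = $5,741.48192
Effective rate = $5,741.48192 ÷ $1,071,172 = 0.536% of market value

0.536%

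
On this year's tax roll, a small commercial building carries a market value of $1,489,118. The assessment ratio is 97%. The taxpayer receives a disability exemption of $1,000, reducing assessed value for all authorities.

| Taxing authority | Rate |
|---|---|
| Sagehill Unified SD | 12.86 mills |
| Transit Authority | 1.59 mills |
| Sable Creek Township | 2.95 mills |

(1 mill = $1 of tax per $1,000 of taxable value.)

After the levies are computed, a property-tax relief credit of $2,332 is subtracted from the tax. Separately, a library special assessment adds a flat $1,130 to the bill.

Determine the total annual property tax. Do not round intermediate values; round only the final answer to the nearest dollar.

Assessed value = $1,489,118 × 0.97 = $1,444,444.46
Taxable value = $1,444,444.46 − $1,000 = $1,443,444.46
Sagehill Unified SD: $1,443,444.46 × 0.01286 = $18,562.6957556
Transit Authority: $1,443,444.46 × 0.00159 = $2,295.0766914
Sable Creek Township: $1,443,444.46 × 0.00295 = $4,258.161157
Levies subtotal = $25,115.933604
After credit = $25,115.933604 − $2,332 = $22,783.933604
Total = $22,783.933604 + $1,130 = $23,913.933604

$23,914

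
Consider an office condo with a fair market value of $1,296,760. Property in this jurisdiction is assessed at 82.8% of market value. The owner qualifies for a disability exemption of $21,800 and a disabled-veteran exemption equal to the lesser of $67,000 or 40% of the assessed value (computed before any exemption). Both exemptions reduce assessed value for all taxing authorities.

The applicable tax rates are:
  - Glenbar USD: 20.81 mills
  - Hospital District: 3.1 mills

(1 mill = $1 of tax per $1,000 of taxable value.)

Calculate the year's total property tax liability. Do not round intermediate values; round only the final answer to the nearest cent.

$23,549.37

Assessed value = $1,296,760 × 0.828 = $1,073,717.28
Disabled-veteran exemption = min($67,000, 40% × $1,073,717.28) = min($67,000, $429,486.912) = $67,000 (dollar cap binds)
Taxable value = $1,073,717.28 − $21,800 − $67,000 = $984,917.28
Glenbar USD: $984,917.28 × 0.02081 = $20,496.1285968
Hospital District: $984,917.28 × 0.0031 = $3,053.243568
Total = $23,549.3721648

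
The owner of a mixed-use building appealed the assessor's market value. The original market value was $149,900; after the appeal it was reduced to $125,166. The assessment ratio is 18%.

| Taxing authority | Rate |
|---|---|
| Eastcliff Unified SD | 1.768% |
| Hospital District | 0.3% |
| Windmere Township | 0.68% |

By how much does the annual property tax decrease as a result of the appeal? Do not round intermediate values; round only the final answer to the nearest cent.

Old assessed value = $149,900 × 0.18 = $26,982
New assessed value = $125,166 × 0.18 = $22,529.88
Combined rate = 0.01768 + 0.003 + 0.0068 = 0.02748
Old tax = $26,982 × 0.02748 = $741.46536
New tax = $22,529.88 × 0.02748 = $619.1211024
Reduction = $741.46536 − $619.1211024 = $122.3442576

$122.34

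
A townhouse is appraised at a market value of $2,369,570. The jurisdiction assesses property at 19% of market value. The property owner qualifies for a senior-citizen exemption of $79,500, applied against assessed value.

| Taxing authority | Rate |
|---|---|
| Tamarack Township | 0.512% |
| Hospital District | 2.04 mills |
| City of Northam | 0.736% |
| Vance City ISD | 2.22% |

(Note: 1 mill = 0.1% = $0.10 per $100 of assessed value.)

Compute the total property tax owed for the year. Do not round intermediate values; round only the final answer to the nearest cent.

$13,612.78

Assessed value = $2,369,570 × 0.19 = $450,218.3
Taxable value = $450,218.3 − $79,500 = $370,718.3
Tamarack Township: $370,718.3 × 0.00512 = $1,898.077696
Hospital District: $370,718.3 × 0.00204 = $756.265332
City of Northam: $370,718.3 × 0.00736 = $2,728.486688
Vance City ISD: $370,718.3 × 0.0222 = $8,229.94626
Total = $13,612.775976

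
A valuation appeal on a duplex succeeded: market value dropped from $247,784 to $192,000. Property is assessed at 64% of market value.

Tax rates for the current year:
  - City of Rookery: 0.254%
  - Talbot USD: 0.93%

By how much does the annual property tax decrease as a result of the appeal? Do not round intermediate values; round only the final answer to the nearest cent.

Old assessed value = $247,784 × 0.64 = $158,581.76
New assessed value = $192,000 × 0.64 = $122,880
Combined rate = 0.00254 + 0.0093 = 0.01184
Old tax = $158,581.76 × 0.01184 = $1,877.6080384
New tax = $122,880 × 0.01184 = $1,454.8992
Reduction = $1,877.6080384 − $1,454.8992 = $422.7088384

$422.71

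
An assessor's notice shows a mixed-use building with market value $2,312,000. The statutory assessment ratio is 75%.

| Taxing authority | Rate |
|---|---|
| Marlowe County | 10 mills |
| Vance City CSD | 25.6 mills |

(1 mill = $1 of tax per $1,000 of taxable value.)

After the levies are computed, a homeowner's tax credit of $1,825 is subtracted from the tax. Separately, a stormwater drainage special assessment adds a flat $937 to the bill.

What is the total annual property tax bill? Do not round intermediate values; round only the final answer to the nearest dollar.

$60,842

Assessed value = $2,312,000 × 0.75 = $1,734,000
Marlowe County: $1,734,000 × 0.01 = $17,340
Vance City CSD: $1,734,000 × 0.0256 = $44,390.4
Levies subtotal = $61,730.4
After credit = $61,730.4 − $1,825 = $59,905.4
Total = $59,905.4 + $937 = $60,842.4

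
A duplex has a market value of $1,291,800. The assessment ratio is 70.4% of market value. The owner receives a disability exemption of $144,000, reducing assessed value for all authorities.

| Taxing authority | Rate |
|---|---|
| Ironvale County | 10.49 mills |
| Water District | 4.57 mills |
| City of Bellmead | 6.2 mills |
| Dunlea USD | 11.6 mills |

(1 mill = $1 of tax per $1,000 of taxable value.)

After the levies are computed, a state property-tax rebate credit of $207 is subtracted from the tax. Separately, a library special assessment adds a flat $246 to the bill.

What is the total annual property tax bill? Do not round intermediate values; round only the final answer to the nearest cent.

$25,190.94

Assessed value = $1,291,800 × 0.704 = $909,427.2
Taxable value = $909,427.2 − $144,000 = $765,427.2
Ironvale County: $765,427.2 × 0.01049 = $8,029.331328
Water District: $765,427.2 × 0.00457 = $3,498.002304
City of Bellmead: $765,427.2 × 0.0062 = $4,745.64864
Dunlea USD: $765,427.2 × 0.0116 = $8,878.95552
Levies subtotal = $25,151.937792
After credit = $25,151.937792 − $207 = $24,944.937792
Total = $24,944.937792 + $246 = $25,190.937792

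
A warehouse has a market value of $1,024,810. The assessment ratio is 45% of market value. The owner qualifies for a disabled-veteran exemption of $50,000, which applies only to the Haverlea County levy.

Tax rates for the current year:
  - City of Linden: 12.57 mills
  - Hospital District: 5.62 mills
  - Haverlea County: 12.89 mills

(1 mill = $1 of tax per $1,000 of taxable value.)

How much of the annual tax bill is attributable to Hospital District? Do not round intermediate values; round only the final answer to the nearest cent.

Assessed value = $1,024,810 × 0.45 = $461,164.5
Hospital District taxable value = $461,164.5 (exemption does not apply)
Hospital District levy = $461,164.5 × 0.00562 = $2,591.74449

$2,591.74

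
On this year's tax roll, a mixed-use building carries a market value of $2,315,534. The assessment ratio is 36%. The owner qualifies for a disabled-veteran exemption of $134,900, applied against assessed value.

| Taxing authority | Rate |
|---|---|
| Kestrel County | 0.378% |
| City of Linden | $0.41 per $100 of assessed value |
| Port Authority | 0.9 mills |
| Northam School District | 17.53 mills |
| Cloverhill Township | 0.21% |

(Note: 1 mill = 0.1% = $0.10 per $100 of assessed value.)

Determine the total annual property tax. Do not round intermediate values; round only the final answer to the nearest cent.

$19,849.85

Assessed value = $2,315,534 × 0.36 = $833,592.24
Taxable value = $833,592.24 − $134,900 = $698,692.24
Kestrel County: $698,692.24 × 0.00378 = $2,641.0566672
City of Linden: $698,692.24 × 0.0041 = $2,864.638184
Port Authority: $698,692.24 × 0.0009 = $628.823016
Northam School District: $698,692.24 × 0.01753 = $12,248.0749672
Cloverhill Township: $698,692.24 × 0.0021 = $1,467.253704
Total = $19,849.8465384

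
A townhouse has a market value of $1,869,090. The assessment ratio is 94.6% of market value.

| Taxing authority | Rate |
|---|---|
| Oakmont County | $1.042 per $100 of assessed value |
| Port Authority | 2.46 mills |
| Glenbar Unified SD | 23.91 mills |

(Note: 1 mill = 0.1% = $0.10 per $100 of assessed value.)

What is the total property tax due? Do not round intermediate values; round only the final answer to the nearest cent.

$65,050.57

Assessed value = $1,869,090 × 0.946 = $1,768,159.14
Oakmont County: $1,768,159.14 × 0.01042 = $18,424.2182388
Port Authority: $1,768,159.14 × 0.00246 = $4,349.6714844
Glenbar Unified SD: $1,768,159.14 × 0.02391 = $42,276.6850374
Total = $65,050.5747606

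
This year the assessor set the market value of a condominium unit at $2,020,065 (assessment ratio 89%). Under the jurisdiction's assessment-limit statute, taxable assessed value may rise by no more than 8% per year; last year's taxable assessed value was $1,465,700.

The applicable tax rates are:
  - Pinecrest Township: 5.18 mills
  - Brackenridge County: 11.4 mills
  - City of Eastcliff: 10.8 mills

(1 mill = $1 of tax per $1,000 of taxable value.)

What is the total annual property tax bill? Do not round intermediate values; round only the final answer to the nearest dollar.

$43,341

Uncapped assessed value = $2,020,065 × 0.89 = $1,797,857.85
Cap limit = $1,465,700 × 1.08 = $1,582,956
Taxable assessed value = min($1,797,857.85, $1,582,956) = $1,582,956 (cap binds)
Pinecrest Township: $1,582,956 × 0.00518 = $8,199.71208
Brackenridge County: $1,582,956 × 0.0114 = $18,045.6984
City of Eastcliff: $1,582,956 × 0.0108 = $17,095.9248
Total = $43,341.33528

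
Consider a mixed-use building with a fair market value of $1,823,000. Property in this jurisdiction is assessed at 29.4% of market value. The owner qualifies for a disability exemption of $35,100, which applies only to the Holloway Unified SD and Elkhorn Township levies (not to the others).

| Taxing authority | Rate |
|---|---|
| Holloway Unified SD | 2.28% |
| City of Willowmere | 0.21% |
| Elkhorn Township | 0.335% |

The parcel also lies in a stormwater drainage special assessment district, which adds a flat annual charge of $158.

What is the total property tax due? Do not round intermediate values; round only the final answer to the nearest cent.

Assessed value = $1,823,000 × 0.294 = $535,962
Holloway Unified SD: ($535,962 − $35,100) × 0.0228 = $500,862 × 0.0228 = $11,419.6536
City of Willowmere: $535,962 × 0.0021 = $1,125.5202
Elkhorn Township: ($535,962 − $35,100) × 0.00335 = $500,862 × 0.00335 = $1,677.8877
Levies subtotal = $14,223.0615
Total = $14,223.0615 + $158 = $14,381.0615

$14,381.06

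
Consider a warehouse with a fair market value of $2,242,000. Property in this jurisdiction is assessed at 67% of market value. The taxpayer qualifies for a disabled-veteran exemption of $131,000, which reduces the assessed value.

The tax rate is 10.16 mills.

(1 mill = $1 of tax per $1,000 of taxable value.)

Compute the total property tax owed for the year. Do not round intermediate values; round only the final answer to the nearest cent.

Assessed value = $2,242,000 × 0.67 = $1,502,140
Taxable value = $1,502,140 − $131,000 = $1,371,140
Tax = $1,371,140 × 0.01016 = $13,930.7824

$13,930.78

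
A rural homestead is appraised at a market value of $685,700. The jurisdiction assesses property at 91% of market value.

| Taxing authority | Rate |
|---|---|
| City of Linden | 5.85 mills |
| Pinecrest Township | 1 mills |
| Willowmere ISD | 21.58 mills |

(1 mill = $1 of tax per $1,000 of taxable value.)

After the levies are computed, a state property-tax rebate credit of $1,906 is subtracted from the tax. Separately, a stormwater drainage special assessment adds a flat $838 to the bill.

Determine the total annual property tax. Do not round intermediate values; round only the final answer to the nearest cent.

Assessed value = $685,700 × 0.91 = $623,987
City of Linden: $623,987 × 0.00585 = $3,650.32395
Pinecrest Township: $623,987 × 0.001 = $623.987
Willowmere ISD: $623,987 × 0.02158 = $13,465.63946
Levies subtotal = $17,739.95041
After credit = $17,739.95041 − $1,906 = $15,833.95041
Total = $15,833.95041 + $838 = $16,671.95041

$16,671.95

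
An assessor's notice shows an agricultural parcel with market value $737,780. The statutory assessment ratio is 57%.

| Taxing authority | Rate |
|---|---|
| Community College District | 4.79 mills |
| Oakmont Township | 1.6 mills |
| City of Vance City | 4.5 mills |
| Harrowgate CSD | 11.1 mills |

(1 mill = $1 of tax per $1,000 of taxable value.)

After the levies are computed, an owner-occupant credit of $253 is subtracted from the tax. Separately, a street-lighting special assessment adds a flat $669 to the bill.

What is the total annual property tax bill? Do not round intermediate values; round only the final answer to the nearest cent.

Assessed value = $737,780 × 0.57 = $420,534.6
Community College District: $420,534.6 × 0.00479 = $2,014.360734
Oakmont Township: $420,534.6 × 0.0016 = $672.85536
City of Vance City: $420,534.6 × 0.0045 = $1,892.4057
Harrowgate CSD: $420,534.6 × 0.0111 = $4,667.93406
Levies subtotal = $9,247.555854
After credit = $9,247.555854 − $253 = $8,994.555854
Total = $8,994.555854 + $669 = $9,663.555854

$9,663.56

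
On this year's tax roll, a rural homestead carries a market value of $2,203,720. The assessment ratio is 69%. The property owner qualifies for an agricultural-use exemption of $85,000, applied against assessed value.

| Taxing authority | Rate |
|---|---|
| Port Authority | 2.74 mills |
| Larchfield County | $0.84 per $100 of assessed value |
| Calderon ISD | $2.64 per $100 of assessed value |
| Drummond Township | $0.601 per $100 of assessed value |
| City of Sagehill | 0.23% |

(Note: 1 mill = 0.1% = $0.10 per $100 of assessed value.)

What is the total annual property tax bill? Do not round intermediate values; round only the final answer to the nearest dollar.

Assessed value = $2,203,720 × 0.69 = $1,520,566.8
Taxable value = $1,520,566.8 − $85,000 = $1,435,566.8
Port Authority: $1,435,566.8 × 0.00274 = $3,933.453032
Larchfield County: $1,435,566.8 × 0.0084 = $12,058.76112
Calderon ISD: $1,435,566.8 × 0.0264 = $37,898.96352
Drummond Township: $1,435,566.8 × 0.00601 = $8,627.756468
City of Sagehill: $1,435,566.8 × 0.0023 = $3,301.80364
Total = $65,820.73778

$65,821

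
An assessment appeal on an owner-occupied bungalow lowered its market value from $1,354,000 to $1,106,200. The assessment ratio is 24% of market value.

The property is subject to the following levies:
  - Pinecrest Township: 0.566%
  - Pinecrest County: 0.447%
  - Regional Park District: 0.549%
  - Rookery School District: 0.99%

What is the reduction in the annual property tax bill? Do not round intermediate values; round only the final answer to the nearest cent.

$1,517.73

Old assessed value = $1,354,000 × 0.24 = $324,960
New assessed value = $1,106,200 × 0.24 = $265,488
Combined rate = 0.00566 + 0.00447 + 0.00549 + 0.0099 = 0.02552
Old tax = $324,960 × 0.02552 = $8,292.9792
New tax = $265,488 × 0.02552 = $6,775.25376
Reduction = $8,292.9792 − $6,775.25376 = $1,517.72544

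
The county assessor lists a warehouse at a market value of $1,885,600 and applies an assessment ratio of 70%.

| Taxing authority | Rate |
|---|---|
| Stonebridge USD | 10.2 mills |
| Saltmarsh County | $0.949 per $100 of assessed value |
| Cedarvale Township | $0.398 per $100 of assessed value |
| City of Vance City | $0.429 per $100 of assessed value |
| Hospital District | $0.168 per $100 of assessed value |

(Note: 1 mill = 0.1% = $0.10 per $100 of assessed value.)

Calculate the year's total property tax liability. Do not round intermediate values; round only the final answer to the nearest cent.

$39,122.43

Assessed value = $1,885,600 × 0.7 = $1,319,920
Stonebridge USD: $1,319,920 × 0.0102 = $13,463.184
Saltmarsh County: $1,319,920 × 0.00949 = $12,526.0408
Cedarvale Township: $1,319,920 × 0.00398 = $5,253.2816
City of Vance City: $1,319,920 × 0.00429 = $5,662.4568
Hospital District: $1,319,920 × 0.00168 = $2,217.4656
Total = $39,122.4288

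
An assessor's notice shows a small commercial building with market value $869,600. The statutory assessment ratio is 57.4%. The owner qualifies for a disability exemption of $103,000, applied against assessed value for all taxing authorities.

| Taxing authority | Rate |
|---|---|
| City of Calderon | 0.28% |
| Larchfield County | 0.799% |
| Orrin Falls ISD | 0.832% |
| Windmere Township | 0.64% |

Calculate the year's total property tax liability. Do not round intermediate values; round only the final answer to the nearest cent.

Assessed value = $869,600 × 0.574 = $499,150.4
Taxable value = $499,150.4 − $103,000 = $396,150.4
City of Calderon: $396,150.4 × 0.0028 = $1,109.22112
Larchfield County: $396,150.4 × 0.00799 = $3,165.241696
Orrin Falls ISD: $396,150.4 × 0.00832 = $3,295.971328
Windmere Township: $396,150.4 × 0.0064 = $2,535.36256
Total = $1,109.22112 + $3,165.241696 + $3,295.971328 + $2,535.36256 = $10,105.796704

$10,105.80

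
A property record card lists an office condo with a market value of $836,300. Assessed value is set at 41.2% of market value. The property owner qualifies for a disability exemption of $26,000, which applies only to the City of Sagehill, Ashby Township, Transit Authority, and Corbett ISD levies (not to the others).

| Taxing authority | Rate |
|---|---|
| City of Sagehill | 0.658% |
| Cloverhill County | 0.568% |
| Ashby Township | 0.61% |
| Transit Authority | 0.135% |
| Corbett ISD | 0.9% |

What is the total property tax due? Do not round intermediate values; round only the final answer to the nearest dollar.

$9,293

Assessed value = $836,300 × 0.412 = $344,555.6
City of Sagehill: ($344,555.6 − $26,000) × 0.00658 = $318,555.6 × 0.00658 = $2,096.095848
Cloverhill County: $344,555.6 × 0.00568 = $1,957.075808
Ashby Township: ($344,555.6 − $26,000) × 0.0061 = $318,555.6 × 0.0061 = $1,943.18916
Transit Authority: ($344,555.6 − $26,000) × 0.00135 = $318,555.6 × 0.00135 = $430.05006
Corbett ISD: ($344,555.6 − $26,000) × 0.009 = $318,555.6 × 0.009 = $2,867.0004
Total = $9,293.411276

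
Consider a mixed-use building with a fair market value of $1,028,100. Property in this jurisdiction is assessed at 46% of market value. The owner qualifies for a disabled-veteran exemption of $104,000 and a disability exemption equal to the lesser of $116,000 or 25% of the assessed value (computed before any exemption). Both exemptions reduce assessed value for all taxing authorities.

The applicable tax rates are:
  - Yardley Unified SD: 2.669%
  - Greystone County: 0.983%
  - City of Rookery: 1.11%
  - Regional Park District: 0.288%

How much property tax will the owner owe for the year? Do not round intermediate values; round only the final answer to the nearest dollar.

$12,773

Assessed value = $1,028,100 × 0.46 = $472,926
Disability exemption = min($116,000, 25% × $472,926) = min($116,000, $118,231.5) = $116,000 (dollar cap binds)
Taxable value = $472,926 − $104,000 − $116,000 = $252,926
Yardley Unified SD: $252,926 × 0.02669 = $6,750.59494
Greystone County: $252,926 × 0.00983 = $2,486.26258
City of Rookery: $252,926 × 0.0111 = $2,807.4786
Regional Park District: $252,926 × 0.00288 = $728.42688
Total = $12,772.763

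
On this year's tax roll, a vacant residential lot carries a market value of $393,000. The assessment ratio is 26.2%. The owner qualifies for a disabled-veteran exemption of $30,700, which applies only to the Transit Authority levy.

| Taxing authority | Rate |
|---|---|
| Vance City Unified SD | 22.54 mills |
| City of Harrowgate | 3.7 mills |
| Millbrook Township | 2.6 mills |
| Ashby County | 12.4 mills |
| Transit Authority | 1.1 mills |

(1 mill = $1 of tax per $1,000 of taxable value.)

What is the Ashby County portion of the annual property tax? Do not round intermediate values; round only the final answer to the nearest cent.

$1,276.78

Assessed value = $393,000 × 0.262 = $102,966
Ashby County taxable value = $102,966 (exemption does not apply)
Ashby County levy = $102,966 × 0.0124 = $1,276.7784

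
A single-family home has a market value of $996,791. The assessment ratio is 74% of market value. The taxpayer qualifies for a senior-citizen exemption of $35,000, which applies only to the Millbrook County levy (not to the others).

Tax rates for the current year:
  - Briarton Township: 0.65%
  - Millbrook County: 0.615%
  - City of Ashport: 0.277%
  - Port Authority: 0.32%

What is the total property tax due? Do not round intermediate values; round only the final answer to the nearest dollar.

Assessed value = $996,791 × 0.74 = $737,625.34
Briarton Township: $737,625.34 × 0.0065 = $4,794.56471
Millbrook County: ($737,625.34 − $35,000) × 0.00615 = $702,625.34 × 0.00615 = $4,321.145841
City of Ashport: $737,625.34 × 0.00277 = $2,043.2221918
Port Authority: $737,625.34 × 0.0032 = $2,360.401088
Total = $13,519.3338308

$13,519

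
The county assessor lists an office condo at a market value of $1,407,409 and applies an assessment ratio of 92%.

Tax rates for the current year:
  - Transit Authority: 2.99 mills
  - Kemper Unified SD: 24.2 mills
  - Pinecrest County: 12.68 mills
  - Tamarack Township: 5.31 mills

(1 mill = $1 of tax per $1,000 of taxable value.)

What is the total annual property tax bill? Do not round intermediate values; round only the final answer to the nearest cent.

$58,499.80

Assessed value = $1,407,409 × 0.92 = $1,294,816.28
Transit Authority: $1,294,816.28 × 0.00299 = $3,871.5006772
Kemper Unified SD: $1,294,816.28 × 0.0242 = $31,334.553976
Pinecrest County: $1,294,816.28 × 0.01268 = $16,418.2704304
Tamarack Township: $1,294,816.28 × 0.00531 = $6,875.4744468
Total = $3,871.5006772 + $31,334.553976 + $16,418.2704304 + $6,875.4744468 = $58,499.7995304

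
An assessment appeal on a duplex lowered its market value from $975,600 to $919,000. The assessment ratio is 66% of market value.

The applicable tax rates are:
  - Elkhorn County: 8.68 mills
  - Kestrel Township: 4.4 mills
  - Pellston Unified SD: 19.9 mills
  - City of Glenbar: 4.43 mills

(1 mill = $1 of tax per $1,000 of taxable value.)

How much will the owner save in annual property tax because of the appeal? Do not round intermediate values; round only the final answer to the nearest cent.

$1,397.49

Old assessed value = $975,600 × 0.66 = $643,896
New assessed value = $919,000 × 0.66 = $606,540
Combined rate = 0.00868 + 0.0044 + 0.0199 + 0.00443 = 0.03741
Old tax = $643,896 × 0.03741 = $24,088.14936
New tax = $606,540 × 0.03741 = $22,690.6614
Reduction = $24,088.14936 − $22,690.6614 = $1,397.48796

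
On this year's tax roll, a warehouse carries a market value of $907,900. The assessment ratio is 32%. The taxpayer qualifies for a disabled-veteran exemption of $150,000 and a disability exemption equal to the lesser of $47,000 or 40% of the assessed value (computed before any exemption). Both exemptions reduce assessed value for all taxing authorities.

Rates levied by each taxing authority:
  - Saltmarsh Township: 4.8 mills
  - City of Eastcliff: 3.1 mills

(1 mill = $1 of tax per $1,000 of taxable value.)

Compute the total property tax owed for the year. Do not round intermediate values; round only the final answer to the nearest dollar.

Assessed value = $907,900 × 0.32 = $290,528
Disability exemption = min($47,000, 40% × $290,528) = min($47,000, $116,211.2) = $47,000 (dollar cap binds)
Taxable value = $290,528 − $150,000 − $47,000 = $93,528
Saltmarsh Township: $93,528 × 0.0048 = $448.9344
City of Eastcliff: $93,528 × 0.0031 = $289.9368
Total = $738.8712

$739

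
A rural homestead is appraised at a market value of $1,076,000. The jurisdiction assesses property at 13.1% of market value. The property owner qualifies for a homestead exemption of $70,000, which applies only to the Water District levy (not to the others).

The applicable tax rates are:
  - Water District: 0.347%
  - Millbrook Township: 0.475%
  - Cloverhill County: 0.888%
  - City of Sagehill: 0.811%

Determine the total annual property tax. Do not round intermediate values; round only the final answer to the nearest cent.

$3,310.60

Assessed value = $1,076,000 × 0.131 = $140,956
Water District: ($140,956 − $70,000) × 0.00347 = $70,956 × 0.00347 = $246.21732
Millbrook Township: $140,956 × 0.00475 = $669.541
Cloverhill County: $140,956 × 0.00888 = $1,251.68928
City of Sagehill: $140,956 × 0.00811 = $1,143.15316
Total = $3,310.60076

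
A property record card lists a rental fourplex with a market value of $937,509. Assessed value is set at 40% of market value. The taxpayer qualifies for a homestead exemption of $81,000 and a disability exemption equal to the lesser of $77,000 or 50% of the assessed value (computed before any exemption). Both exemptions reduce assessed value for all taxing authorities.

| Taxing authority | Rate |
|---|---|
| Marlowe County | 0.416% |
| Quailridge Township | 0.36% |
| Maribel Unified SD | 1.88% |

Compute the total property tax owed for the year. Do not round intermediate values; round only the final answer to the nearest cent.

Assessed value = $937,509 × 0.4 = $375,003.6
Disability exemption = min($77,000, 50% × $375,003.6) = min($77,000, $187,501.8) = $77,000 (dollar cap binds)
Taxable value = $375,003.6 − $81,000 − $77,000 = $217,003.6
Marlowe County: $217,003.6 × 0.00416 = $902.734976
Quailridge Township: $217,003.6 × 0.0036 = $781.21296
Maribel Unified SD: $217,003.6 × 0.0188 = $4,079.66768
Total = $5,763.615616

$5,763.62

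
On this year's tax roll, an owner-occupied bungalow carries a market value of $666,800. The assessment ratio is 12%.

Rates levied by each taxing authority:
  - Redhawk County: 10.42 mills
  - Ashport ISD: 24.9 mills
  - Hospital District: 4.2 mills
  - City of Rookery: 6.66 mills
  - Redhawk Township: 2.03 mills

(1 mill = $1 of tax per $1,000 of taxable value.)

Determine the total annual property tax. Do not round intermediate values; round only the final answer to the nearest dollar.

Assessed value = $666,800 × 0.12 = $80,016
Redhawk County: $80,016 × 0.01042 = $833.76672
Ashport ISD: $80,016 × 0.0249 = $1,992.3984
Hospital District: $80,016 × 0.0042 = $336.0672
City of Rookery: $80,016 × 0.00666 = $532.90656
Redhawk Township: $80,016 × 0.00203 = $162.43248
Total = $833.76672 + $1,992.3984 + $336.0672 + $532.90656 + $162.43248 = $3,857.57136

$3,858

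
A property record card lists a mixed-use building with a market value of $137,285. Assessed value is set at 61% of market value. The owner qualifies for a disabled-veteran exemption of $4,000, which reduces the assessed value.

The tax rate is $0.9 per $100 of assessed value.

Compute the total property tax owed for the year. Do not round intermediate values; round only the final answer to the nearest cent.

$717.69

Assessed value = $137,285 × 0.61 = $83,743.85
Taxable value = $83,743.85 − $4,000 = $79,743.85
Tax = $79,743.85 × 0.009 = $717.69465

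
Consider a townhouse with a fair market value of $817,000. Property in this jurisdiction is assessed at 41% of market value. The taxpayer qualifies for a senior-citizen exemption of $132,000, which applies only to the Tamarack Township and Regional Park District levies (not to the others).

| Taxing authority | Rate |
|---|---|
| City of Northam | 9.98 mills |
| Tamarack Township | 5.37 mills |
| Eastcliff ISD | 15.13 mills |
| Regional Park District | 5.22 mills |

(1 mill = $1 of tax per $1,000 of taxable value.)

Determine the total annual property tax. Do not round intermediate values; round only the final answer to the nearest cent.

Assessed value = $817,000 × 0.41 = $334,970
City of Northam: $334,970 × 0.00998 = $3,343.0006
Tamarack Township: ($334,970 − $132,000) × 0.00537 = $202,970 × 0.00537 = $1,089.9489
Eastcliff ISD: $334,970 × 0.01513 = $5,068.0961
Regional Park District: ($334,970 − $132,000) × 0.00522 = $202,970 × 0.00522 = $1,059.5034
Total = $10,560.549

$10,560.55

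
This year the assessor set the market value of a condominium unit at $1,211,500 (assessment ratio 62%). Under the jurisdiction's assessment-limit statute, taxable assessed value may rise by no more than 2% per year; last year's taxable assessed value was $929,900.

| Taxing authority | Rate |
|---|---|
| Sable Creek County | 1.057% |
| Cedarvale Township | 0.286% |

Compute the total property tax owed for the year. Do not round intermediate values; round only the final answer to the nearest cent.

$10,087.68

Uncapped assessed value = $1,211,500 × 0.62 = $751,130
Cap limit = $929,900 × 1.02 = $948,498
Taxable assessed value = min($751,130, $948,498) = $751,130 (cap does not bind)
Sable Creek County: $751,130 × 0.01057 = $7,939.4441
Cedarvale Township: $751,130 × 0.00286 = $2,148.2318
Total = $10,087.6759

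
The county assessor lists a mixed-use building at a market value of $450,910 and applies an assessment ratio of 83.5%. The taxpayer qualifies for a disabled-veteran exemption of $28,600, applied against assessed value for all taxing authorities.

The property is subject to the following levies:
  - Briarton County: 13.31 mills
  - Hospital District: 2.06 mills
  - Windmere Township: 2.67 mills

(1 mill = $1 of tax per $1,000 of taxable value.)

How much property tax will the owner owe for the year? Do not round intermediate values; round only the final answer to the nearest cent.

Assessed value = $450,910 × 0.835 = $376,509.85
Taxable value = $376,509.85 − $28,600 = $347,909.85
Briarton County: $347,909.85 × 0.01331 = $4,630.6801035
Hospital District: $347,909.85 × 0.00206 = $716.694291
Windmere Township: $347,909.85 × 0.00267 = $928.9192995
Total = $4,630.6801035 + $716.694291 + $928.9192995 = $6,276.293694

$6,276.29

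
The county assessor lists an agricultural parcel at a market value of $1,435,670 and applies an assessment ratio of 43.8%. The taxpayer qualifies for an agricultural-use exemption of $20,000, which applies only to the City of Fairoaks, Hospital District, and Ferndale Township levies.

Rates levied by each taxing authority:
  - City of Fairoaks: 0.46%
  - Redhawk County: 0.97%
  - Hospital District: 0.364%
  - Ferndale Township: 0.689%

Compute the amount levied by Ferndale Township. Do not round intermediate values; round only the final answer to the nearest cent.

$4,194.79

Assessed value = $1,435,670 × 0.438 = $628,823.46
Ferndale Township taxable value = $628,823.46 − $20,000 = $608,823.46
Ferndale Township levy = $608,823.46 × 0.00689 = $4,194.7936394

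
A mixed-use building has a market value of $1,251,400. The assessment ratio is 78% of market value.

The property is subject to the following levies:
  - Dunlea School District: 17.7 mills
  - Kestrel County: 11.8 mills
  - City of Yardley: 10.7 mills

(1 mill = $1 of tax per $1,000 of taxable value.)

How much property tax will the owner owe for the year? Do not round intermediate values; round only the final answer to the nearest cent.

Assessed value = $1,251,400 × 0.78 = $976,092
Dunlea School District: $976,092 × 0.0177 = $17,276.8284
Kestrel County: $976,092 × 0.0118 = $11,517.8856
City of Yardley: $976,092 × 0.0107 = $10,444.1844
Total = $17,276.8284 + $11,517.8856 + $10,444.1844 = $39,238.8984

$39,238.90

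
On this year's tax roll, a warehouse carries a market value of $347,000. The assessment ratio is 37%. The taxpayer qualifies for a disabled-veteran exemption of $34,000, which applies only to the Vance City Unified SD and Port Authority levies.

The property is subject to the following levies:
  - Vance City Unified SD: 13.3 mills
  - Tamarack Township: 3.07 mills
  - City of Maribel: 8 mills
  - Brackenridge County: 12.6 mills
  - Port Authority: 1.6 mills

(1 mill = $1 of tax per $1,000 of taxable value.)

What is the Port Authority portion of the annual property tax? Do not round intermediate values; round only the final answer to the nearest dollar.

Assessed value = $347,000 × 0.37 = $128,390
Port Authority taxable value = $128,390 − $34,000 = $94,390
Port Authority levy = $94,390 × 0.0016 = $151.024

$151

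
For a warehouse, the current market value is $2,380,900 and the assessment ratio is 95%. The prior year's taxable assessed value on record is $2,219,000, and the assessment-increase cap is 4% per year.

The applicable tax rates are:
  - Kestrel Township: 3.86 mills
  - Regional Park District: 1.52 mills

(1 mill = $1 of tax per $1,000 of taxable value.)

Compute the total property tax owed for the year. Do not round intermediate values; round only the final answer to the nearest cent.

Uncapped assessed value = $2,380,900 × 0.95 = $2,261,855
Cap limit = $2,219,000 × 1.04 = $2,307,760
Taxable assessed value = min($2,261,855, $2,307,760) = $2,261,855 (cap does not bind)
Kestrel Township: $2,261,855 × 0.00386 = $8,730.7603
Regional Park District: $2,261,855 × 0.00152 = $3,438.0196
Total = $12,168.7799

$12,168.78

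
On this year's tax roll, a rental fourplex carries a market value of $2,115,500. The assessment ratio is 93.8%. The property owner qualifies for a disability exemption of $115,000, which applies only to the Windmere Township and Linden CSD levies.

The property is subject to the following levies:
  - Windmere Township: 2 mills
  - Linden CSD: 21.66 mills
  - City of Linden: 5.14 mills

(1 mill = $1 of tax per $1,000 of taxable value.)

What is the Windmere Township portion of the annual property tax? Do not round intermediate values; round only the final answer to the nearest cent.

$3,738.68

Assessed value = $2,115,500 × 0.938 = $1,984,339
Windmere Township taxable value = $1,984,339 − $115,000 = $1,869,339
Windmere Township levy = $1,869,339 × 0.002 = $3,738.678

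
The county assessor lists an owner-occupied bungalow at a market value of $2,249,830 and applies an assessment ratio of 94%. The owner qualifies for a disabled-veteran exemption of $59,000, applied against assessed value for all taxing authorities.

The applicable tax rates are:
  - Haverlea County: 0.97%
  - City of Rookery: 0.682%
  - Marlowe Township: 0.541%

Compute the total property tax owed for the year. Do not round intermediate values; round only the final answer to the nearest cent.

$45,084.58

Assessed value = $2,249,830 × 0.94 = $2,114,840.2
Taxable value = $2,114,840.2 − $59,000 = $2,055,840.2
Haverlea County: $2,055,840.2 × 0.0097 = $19,941.64994
City of Rookery: $2,055,840.2 × 0.00682 = $14,020.830164
Marlowe Township: $2,055,840.2 × 0.00541 = $11,122.095482
Total = $19,941.64994 + $14,020.830164 + $11,122.095482 = $45,084.575586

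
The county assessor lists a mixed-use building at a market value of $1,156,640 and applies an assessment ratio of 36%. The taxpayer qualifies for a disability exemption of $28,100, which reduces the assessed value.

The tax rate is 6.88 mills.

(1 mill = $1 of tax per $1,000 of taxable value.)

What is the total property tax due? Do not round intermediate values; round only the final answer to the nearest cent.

Assessed value = $1,156,640 × 0.36 = $416,390.4
Taxable value = $416,390.4 − $28,100 = $388,290.4
Tax = $388,290.4 × 0.00688 = $2,671.437952

$2,671.44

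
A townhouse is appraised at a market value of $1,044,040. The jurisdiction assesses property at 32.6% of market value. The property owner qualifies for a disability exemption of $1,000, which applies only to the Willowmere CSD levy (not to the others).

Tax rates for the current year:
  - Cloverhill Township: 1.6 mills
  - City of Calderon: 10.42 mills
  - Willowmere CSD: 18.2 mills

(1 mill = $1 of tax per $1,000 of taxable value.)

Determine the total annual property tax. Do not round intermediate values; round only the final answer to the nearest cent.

$10,267.39

Assessed value = $1,044,040 × 0.326 = $340,357.04
Cloverhill Township: $340,357.04 × 0.0016 = $544.571264
City of Calderon: $340,357.04 × 0.01042 = $3,546.5203568
Willowmere CSD: ($340,357.04 − $1,000) × 0.0182 = $339,357.04 × 0.0182 = $6,176.298128
Total = $10,267.3897488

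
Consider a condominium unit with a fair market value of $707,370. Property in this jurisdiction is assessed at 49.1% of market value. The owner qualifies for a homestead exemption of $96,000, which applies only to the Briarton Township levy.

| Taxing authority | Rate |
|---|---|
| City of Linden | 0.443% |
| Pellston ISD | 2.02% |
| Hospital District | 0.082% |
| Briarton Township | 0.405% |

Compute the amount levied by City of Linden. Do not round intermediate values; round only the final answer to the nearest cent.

$1,538.62

Assessed value = $707,370 × 0.491 = $347,318.67
City of Linden taxable value = $347,318.67 (exemption does not apply)
City of Linden levy = $347,318.67 × 0.00443 = $1,538.6217081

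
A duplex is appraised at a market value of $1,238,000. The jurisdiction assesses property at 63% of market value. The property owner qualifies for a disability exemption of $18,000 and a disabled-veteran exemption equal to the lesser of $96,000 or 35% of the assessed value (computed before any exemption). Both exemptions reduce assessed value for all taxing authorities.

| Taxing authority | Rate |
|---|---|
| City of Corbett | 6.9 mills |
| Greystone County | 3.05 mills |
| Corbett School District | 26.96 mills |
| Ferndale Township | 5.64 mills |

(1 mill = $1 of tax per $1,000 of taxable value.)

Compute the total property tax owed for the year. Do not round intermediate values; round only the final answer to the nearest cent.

$28,335.75

Assessed value = $1,238,000 × 0.63 = $779,940
Disabled-veteran exemption = min($96,000, 35% × $779,940) = min($96,000, $272,979) = $96,000 (dollar cap binds)
Taxable value = $779,940 − $18,000 − $96,000 = $665,940
City of Corbett: $665,940 × 0.0069 = $4,594.986
Greystone County: $665,940 × 0.00305 = $2,031.117
Corbett School District: $665,940 × 0.02696 = $17,953.7424
Ferndale Township: $665,940 × 0.00564 = $3,755.9016
Total = $28,335.747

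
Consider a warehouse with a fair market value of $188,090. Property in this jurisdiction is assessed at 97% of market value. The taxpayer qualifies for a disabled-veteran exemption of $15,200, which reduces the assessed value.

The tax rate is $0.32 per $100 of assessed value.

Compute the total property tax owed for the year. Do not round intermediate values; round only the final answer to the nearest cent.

Assessed value = $188,090 × 0.97 = $182,447.3
Taxable value = $182,447.3 − $15,200 = $167,247.3
Tax = $167,247.3 × 0.0032 = $535.19136

$535.19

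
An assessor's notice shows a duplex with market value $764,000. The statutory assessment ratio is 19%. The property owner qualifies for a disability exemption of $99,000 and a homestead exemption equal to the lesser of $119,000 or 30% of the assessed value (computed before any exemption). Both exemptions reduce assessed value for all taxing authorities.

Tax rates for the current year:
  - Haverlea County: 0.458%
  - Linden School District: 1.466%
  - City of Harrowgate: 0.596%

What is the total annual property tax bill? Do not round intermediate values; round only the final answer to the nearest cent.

$65.82

Assessed value = $764,000 × 0.19 = $145,160
Homestead exemption = min($119,000, 30% × $145,160) = min($119,000, $43,548) = $43,548 (percentage binds)
Taxable value = $145,160 − $99,000 − $43,548 = $2,612
Haverlea County: $2,612 × 0.00458 = $11.96296
Linden School District: $2,612 × 0.01466 = $38.29192
City of Harrowgate: $2,612 × 0.00596 = $15.56752
Total = $65.8224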